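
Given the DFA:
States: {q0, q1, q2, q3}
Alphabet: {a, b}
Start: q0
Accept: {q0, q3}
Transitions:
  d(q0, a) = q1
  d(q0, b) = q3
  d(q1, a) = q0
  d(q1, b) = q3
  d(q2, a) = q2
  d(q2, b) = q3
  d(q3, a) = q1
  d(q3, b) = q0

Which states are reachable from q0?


BFS from q0:
  layer 0: {q0}
  layer 1: {q1, q3}

{q0, q1, q3}


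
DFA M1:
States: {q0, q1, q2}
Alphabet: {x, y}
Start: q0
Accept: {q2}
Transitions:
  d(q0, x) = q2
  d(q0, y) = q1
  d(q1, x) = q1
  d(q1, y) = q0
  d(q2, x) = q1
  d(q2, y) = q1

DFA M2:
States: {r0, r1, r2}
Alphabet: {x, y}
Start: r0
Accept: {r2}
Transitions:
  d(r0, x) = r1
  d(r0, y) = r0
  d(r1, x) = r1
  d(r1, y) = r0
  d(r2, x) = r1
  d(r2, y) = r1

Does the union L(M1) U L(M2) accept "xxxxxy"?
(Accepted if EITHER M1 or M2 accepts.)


M1: final=q0 accepted=False
M2: final=r0 accepted=False

No, union rejects (neither accepts)


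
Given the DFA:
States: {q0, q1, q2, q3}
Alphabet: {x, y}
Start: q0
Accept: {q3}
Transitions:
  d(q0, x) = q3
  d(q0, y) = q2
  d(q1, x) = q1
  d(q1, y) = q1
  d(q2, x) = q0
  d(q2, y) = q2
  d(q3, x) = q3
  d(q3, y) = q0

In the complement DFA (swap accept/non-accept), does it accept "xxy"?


Trace: q0 -> q3 -> q3 -> q0
Final: q0
Original accept: {q3}
Complement: q0 is not in original accept

Yes, complement accepts (original rejects)


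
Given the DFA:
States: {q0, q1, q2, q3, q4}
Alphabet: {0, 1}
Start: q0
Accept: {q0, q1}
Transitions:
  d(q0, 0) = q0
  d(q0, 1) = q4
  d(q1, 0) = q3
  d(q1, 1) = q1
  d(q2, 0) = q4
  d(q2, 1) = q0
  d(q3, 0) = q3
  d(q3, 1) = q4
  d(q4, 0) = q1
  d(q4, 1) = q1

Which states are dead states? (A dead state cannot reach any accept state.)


Forward reachability from each state:
  q0 -> reaches accept state q0 (live)
  q1 -> reaches accept state q1 (live)
  q2 -> reaches accept state q0 (live)
  q3 -> reaches accept state q1 (live)
  q4 -> reaches accept state q1 (live)

None (all states can reach an accept state)


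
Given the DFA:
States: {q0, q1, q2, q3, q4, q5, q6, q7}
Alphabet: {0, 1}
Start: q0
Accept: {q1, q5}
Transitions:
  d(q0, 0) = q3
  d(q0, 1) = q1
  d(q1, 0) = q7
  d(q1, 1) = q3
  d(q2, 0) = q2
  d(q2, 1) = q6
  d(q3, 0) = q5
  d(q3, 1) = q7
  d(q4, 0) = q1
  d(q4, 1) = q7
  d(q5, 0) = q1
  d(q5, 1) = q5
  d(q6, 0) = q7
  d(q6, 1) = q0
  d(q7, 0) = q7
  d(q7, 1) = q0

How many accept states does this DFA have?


Accept states listed: {q1, q5}
Counting: q1(1) q5(2)

2


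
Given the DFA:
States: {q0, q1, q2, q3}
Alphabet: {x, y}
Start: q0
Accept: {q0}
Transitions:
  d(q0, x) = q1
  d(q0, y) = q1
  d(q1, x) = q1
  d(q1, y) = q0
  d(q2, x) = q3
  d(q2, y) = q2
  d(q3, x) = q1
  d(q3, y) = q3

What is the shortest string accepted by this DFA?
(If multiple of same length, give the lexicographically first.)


BFS by string length (lex-first path to each state shown):
  len 0: q0<-""
Found accept state at length 0.

"" (empty string)


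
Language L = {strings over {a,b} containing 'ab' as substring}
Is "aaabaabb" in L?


'ab' occurs at index 2

Yes, "aaabaabb" is in L


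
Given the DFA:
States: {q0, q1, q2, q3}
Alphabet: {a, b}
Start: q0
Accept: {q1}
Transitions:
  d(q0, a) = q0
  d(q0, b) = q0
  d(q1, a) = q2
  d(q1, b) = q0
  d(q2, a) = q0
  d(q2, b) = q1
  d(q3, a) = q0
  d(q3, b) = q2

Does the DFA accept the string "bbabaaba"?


Trace: q0 -> q0 -> q0 -> q0 -> q0 -> q0 -> q0 -> q0 -> q0
Final state: q0
Accept states: {q1}

No, rejected (final state q0 is not an accept state)


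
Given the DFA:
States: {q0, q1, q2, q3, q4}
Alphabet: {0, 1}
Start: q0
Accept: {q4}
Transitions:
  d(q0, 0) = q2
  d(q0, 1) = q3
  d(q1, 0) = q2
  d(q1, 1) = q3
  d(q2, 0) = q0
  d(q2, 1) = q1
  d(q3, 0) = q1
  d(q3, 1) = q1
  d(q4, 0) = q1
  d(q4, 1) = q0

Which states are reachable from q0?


BFS from q0:
  layer 0: {q0}
  layer 1: {q2, q3}
  layer 2: {q1}

{q0, q1, q2, q3}


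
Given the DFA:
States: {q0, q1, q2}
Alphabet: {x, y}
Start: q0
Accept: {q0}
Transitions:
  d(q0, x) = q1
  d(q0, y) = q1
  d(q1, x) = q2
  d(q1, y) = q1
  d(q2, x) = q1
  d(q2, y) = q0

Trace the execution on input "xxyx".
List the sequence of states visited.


Input: xxyx
d(q0, x) = q1
d(q1, x) = q2
d(q2, y) = q0
d(q0, x) = q1


q0 -> q1 -> q2 -> q0 -> q1


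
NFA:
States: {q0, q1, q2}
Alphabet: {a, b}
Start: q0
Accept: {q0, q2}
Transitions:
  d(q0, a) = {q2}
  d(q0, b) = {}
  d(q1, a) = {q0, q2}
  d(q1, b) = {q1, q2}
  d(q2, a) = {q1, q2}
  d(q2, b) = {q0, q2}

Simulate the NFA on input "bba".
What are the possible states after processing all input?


Start: {q0}
  --b--> {}
  --b--> {}
  --a--> {}

{} (empty set, no valid transitions)


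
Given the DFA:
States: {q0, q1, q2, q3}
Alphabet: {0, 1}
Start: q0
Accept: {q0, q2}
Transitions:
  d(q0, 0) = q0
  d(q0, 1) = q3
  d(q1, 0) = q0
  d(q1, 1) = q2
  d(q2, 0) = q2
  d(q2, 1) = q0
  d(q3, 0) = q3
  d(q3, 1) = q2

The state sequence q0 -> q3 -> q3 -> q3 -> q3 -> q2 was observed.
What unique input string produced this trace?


Trace back each transition to find the symbol:
  q0 --[1]--> q3
  q3 --[0]--> q3
  q3 --[0]--> q3
  q3 --[0]--> q3
  q3 --[1]--> q2

"10001"


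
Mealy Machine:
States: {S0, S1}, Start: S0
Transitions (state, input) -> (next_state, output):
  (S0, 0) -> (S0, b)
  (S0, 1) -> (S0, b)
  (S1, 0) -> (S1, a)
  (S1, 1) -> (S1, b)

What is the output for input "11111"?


Step-by-step:
  (S0, 1) -> (S0, b)
  (S0, 1) -> (S0, b)
  (S0, 1) -> (S0, b)
  (S0, 1) -> (S0, b)
  (S0, 1) -> (S0, b)

"bbbbb"


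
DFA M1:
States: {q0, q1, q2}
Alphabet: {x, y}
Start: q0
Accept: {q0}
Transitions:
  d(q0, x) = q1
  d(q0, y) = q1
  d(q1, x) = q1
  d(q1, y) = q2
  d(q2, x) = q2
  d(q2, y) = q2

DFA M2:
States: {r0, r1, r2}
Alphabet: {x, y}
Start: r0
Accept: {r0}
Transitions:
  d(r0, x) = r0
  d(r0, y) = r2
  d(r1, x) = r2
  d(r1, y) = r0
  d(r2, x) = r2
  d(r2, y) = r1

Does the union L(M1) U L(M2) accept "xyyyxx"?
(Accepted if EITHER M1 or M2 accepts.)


M1: final=q2 accepted=False
M2: final=r0 accepted=True

Yes, union accepts


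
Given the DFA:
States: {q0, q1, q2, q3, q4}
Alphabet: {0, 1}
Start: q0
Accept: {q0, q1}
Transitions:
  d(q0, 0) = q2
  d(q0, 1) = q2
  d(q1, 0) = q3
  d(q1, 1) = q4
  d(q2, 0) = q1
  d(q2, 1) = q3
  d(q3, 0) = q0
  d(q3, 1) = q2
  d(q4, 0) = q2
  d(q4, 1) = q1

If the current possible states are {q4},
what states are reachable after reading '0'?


Apply transition on '0' from each current state:
  d(q4, 0) = q2

{q2}


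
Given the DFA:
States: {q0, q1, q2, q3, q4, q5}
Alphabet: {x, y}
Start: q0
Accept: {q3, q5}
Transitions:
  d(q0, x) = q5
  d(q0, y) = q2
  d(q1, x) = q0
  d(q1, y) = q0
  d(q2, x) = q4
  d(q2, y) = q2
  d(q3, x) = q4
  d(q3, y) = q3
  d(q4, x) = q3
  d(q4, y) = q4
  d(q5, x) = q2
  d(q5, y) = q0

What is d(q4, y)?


Looking up transition d(q4, y)

q4


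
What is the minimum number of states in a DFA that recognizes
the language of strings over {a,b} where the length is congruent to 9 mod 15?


States track (length) mod 15.
Need 15 states: one per remainder 0..14; accept = remainder 9.

15


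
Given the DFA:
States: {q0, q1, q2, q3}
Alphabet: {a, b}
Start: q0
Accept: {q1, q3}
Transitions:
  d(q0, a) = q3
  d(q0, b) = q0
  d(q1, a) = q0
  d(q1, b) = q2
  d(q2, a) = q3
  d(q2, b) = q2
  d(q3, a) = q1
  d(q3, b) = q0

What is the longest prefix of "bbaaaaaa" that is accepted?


Run the DFA, marking each prefix where the state is accepting:
  "" -> q0 [reject]
  "b" -> q0 [reject]
  "bb" -> q0 [reject]
  "bba" -> q3 [accept]
  "bbaa" -> q1 [accept]
  "bbaaa" -> q0 [reject]
  "bbaaaa" -> q3 [accept]
  "bbaaaaa" -> q1 [accept]
  "bbaaaaaa" -> q0 [reject]

"bbaaaaa"


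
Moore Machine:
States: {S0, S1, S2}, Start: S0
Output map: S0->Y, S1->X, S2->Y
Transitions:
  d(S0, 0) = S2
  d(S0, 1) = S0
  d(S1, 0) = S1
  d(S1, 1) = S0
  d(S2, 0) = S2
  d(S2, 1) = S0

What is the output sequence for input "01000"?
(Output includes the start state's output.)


Start: S0 (output Y)
  --0--> S2 (output Y)
  --1--> S0 (output Y)
  --0--> S2 (output Y)
  --0--> S2 (output Y)
  --0--> S2 (output Y)

"YYYYYY"


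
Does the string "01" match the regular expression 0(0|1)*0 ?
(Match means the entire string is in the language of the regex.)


|string| = 2; first = '0'; last = '1'

No, "01" does not match 0(0|1)*0


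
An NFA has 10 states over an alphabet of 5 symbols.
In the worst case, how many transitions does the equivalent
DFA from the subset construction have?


Subset construction: one DFA state per subset of NFA states = 2^10 = 1024 states.
Each DFA state has 5 outgoing transitions: 1024 * 5 = 5120

5120


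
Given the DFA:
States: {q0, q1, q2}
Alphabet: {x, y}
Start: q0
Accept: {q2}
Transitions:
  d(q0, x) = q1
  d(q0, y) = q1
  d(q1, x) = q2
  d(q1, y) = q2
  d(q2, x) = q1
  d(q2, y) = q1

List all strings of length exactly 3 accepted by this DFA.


All strings of length 3: 8 total
Accepted: 0

None


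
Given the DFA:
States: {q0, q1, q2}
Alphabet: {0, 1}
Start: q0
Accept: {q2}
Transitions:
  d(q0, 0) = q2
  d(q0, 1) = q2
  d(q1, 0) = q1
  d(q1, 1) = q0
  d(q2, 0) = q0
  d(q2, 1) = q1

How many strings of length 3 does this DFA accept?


Enumerating all length-3 strings:
  "000" -> q2 [accept]
  "001" -> q2 [accept]
  "010" -> q1 [reject]
  "011" -> q0 [reject]
  "100" -> q2 [accept]
  "101" -> q2 [accept]
  "110" -> q1 [reject]
  "111" -> q0 [reject]

4 out of 8


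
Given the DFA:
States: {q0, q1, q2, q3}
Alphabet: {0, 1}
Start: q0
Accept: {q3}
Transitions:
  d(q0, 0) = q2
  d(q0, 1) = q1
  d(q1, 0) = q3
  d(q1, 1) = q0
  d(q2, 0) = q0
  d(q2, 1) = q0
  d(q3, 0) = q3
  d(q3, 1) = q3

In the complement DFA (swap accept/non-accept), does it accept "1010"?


Trace: q0 -> q1 -> q3 -> q3 -> q3
Final: q3
Original accept: {q3}
Complement: q3 is in original accept

No, complement rejects (original accepts)


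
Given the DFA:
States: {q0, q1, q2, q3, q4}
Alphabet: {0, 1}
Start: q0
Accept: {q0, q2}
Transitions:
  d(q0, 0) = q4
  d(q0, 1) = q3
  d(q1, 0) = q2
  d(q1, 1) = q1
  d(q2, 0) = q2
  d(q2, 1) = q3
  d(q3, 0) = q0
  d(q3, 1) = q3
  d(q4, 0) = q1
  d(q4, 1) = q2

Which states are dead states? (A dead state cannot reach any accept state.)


Forward reachability from each state:
  q0 -> reaches accept state q0 (live)
  q1 -> reaches accept state q0 (live)
  q2 -> reaches accept state q0 (live)
  q3 -> reaches accept state q0 (live)
  q4 -> reaches accept state q0 (live)

None (all states can reach an accept state)


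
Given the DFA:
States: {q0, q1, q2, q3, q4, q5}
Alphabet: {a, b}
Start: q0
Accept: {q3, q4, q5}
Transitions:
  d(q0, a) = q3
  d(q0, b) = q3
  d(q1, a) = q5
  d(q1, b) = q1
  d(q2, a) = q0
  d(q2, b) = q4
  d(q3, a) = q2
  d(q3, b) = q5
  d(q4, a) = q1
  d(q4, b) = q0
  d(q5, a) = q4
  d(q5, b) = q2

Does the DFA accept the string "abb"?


Trace: q0 -> q3 -> q5 -> q2
Final state: q2
Accept states: {q3, q4, q5}

No, rejected (final state q2 is not an accept state)


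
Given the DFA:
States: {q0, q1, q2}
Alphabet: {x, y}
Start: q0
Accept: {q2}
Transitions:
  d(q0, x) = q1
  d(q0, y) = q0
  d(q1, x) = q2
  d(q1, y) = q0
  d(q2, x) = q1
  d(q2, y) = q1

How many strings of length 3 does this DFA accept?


Enumerating all length-3 strings:
  "xxx" -> q1 [reject]
  "xxy" -> q1 [reject]
  "xyx" -> q1 [reject]
  "xyy" -> q0 [reject]
  "yxx" -> q2 [accept]
  "yxy" -> q0 [reject]
  "yyx" -> q1 [reject]
  "yyy" -> q0 [reject]

1 out of 8


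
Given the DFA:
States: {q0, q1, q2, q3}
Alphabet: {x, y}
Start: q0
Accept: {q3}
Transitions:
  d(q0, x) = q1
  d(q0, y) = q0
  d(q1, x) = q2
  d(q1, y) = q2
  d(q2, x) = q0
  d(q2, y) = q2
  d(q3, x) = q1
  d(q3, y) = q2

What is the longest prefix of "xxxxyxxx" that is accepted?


Run the DFA, marking each prefix where the state is accepting:
  "" -> q0 [reject]
  "x" -> q1 [reject]
  "xx" -> q2 [reject]
  "xxx" -> q0 [reject]
  "xxxx" -> q1 [reject]
  "xxxxy" -> q2 [reject]
  "xxxxyx" -> q0 [reject]
  "xxxxyxx" -> q1 [reject]
  "xxxxyxxx" -> q2 [reject]

No prefix is accepted


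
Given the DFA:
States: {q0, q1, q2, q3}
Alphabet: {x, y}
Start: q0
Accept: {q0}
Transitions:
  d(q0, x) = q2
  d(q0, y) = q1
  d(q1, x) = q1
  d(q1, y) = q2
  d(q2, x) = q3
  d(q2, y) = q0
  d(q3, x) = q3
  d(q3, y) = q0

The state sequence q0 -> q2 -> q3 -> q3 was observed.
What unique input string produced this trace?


Trace back each transition to find the symbol:
  q0 --[x]--> q2
  q2 --[x]--> q3
  q3 --[x]--> q3

"xxx"


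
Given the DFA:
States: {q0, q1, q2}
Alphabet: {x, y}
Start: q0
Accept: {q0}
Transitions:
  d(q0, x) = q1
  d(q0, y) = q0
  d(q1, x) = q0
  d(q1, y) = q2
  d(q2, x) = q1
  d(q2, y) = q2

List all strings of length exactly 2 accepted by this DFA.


All strings of length 2: 4 total
Accepted: 2

"xx", "yy"


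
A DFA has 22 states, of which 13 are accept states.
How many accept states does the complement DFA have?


Complement swaps accept and non-accept states.
22 - 13 = 9

9


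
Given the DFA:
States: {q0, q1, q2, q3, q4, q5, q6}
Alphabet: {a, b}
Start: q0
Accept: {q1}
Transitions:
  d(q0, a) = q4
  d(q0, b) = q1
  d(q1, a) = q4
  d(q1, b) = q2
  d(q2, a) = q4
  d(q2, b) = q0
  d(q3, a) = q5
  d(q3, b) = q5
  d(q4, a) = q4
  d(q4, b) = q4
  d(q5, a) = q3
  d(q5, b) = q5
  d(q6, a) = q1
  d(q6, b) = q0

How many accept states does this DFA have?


Accept states listed: {q1}
Counting: q1(1)

1


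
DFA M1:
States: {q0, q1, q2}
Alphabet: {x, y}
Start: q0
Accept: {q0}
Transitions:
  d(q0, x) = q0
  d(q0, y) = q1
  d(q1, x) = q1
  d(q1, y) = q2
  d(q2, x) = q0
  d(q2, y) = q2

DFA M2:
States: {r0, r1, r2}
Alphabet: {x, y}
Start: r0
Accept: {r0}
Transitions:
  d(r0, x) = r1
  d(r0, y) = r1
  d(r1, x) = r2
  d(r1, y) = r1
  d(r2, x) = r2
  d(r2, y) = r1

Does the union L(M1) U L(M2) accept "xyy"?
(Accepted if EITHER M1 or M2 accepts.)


M1: final=q2 accepted=False
M2: final=r1 accepted=False

No, union rejects (neither accepts)


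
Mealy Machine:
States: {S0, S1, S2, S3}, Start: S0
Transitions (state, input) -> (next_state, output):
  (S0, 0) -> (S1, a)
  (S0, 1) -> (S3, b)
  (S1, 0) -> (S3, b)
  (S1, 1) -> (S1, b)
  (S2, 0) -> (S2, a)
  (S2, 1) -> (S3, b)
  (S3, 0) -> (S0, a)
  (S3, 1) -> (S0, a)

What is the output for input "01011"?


Step-by-step:
  (S0, 0) -> (S1, a)
  (S1, 1) -> (S1, b)
  (S1, 0) -> (S3, b)
  (S3, 1) -> (S0, a)
  (S0, 1) -> (S3, b)

"abbab"


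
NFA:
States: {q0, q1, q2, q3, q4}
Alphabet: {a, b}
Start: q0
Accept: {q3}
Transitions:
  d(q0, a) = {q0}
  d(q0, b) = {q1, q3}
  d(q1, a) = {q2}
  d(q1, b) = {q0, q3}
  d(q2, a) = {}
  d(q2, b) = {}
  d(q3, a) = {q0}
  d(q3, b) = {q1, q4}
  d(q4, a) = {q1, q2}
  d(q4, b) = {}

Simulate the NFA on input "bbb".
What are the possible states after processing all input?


Start: {q0}
  --b--> {q1, q3}
  --b--> {q0, q1, q3, q4}
  --b--> {q0, q1, q3, q4}

{q0, q1, q3, q4}


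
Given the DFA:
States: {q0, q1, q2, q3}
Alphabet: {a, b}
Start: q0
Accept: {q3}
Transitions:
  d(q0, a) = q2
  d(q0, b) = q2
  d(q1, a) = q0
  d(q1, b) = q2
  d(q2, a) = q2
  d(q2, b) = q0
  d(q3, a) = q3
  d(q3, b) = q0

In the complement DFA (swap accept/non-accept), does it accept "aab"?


Trace: q0 -> q2 -> q2 -> q0
Final: q0
Original accept: {q3}
Complement: q0 is not in original accept

Yes, complement accepts (original rejects)


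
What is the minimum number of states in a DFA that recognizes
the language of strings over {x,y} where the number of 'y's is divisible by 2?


States track (count of 'y') mod 2.
Need 2 states: one per remainder 0..1; accept = remainder 0.

2


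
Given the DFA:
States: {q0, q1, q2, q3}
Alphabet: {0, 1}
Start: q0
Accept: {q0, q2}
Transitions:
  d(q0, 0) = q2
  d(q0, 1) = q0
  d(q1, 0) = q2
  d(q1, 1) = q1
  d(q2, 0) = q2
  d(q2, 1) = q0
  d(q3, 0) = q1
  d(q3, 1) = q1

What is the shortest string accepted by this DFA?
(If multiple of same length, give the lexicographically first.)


BFS by string length (lex-first path to each state shown):
  len 0: q0<-""
Found accept state at length 0.

"" (empty string)


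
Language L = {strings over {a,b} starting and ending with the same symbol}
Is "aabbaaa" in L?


first = 'a', last = 'a'

Yes, "aabbaaa" is in L


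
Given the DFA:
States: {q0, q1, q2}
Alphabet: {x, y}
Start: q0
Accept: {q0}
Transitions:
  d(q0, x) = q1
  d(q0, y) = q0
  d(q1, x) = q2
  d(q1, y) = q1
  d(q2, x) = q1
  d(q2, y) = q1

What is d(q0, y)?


Looking up transition d(q0, y)

q0


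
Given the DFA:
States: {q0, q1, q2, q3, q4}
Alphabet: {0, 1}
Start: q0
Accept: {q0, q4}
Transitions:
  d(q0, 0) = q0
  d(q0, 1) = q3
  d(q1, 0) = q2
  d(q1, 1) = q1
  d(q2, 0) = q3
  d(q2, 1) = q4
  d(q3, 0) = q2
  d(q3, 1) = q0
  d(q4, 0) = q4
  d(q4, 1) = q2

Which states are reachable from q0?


BFS from q0:
  layer 0: {q0}
  layer 1: {q3}
  layer 2: {q2}
  layer 3: {q4}

{q0, q2, q3, q4}


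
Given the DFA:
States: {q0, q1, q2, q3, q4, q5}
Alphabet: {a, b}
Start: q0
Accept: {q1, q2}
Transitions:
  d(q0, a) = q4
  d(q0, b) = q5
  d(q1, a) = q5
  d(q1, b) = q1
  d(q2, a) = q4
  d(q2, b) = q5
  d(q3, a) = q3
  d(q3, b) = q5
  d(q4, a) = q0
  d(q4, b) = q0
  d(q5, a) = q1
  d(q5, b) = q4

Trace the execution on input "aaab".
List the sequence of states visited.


Input: aaab
d(q0, a) = q4
d(q4, a) = q0
d(q0, a) = q4
d(q4, b) = q0


q0 -> q4 -> q0 -> q4 -> q0


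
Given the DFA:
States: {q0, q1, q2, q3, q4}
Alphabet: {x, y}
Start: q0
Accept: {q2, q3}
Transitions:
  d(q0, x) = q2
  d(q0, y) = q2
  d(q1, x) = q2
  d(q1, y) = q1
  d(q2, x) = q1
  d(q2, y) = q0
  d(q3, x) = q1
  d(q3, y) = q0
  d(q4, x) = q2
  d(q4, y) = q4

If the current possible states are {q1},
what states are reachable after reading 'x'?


Apply transition on 'x' from each current state:
  d(q1, x) = q2

{q2}


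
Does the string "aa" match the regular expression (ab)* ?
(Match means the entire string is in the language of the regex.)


|string| = 2; first = 'a'; last = 'a'

No, "aa" does not match (ab)*


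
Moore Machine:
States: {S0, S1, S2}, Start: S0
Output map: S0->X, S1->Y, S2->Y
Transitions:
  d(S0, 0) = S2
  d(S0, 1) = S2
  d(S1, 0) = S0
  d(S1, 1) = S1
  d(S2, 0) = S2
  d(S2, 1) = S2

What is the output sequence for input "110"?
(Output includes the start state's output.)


Start: S0 (output X)
  --1--> S2 (output Y)
  --1--> S2 (output Y)
  --0--> S2 (output Y)

"XYYY"


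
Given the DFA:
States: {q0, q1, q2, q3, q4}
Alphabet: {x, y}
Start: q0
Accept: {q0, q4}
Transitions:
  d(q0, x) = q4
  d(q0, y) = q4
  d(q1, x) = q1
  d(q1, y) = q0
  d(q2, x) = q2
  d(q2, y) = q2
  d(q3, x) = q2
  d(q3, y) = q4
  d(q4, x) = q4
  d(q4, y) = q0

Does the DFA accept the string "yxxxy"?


Trace: q0 -> q4 -> q4 -> q4 -> q4 -> q0
Final state: q0
Accept states: {q0, q4}

Yes, accepted (final state q0 is an accept state)


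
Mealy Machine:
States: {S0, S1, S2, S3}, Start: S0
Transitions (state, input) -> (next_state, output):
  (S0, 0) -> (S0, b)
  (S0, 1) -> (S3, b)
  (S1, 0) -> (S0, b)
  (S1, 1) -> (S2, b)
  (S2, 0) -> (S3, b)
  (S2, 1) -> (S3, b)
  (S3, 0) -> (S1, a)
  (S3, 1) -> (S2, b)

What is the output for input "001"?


Step-by-step:
  (S0, 0) -> (S0, b)
  (S0, 0) -> (S0, b)
  (S0, 1) -> (S3, b)

"bbb"


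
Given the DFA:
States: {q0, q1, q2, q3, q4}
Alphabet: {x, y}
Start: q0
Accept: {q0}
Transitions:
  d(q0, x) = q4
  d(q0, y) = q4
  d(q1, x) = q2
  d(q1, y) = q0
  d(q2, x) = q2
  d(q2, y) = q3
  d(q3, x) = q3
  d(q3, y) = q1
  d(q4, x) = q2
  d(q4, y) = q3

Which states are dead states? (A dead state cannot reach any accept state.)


Forward reachability from each state:
  q0 -> reaches accept state q0 (live)
  q1 -> reaches accept state q0 (live)
  q2 -> reaches accept state q0 (live)
  q3 -> reaches accept state q0 (live)
  q4 -> reaches accept state q0 (live)

None (all states can reach an accept state)


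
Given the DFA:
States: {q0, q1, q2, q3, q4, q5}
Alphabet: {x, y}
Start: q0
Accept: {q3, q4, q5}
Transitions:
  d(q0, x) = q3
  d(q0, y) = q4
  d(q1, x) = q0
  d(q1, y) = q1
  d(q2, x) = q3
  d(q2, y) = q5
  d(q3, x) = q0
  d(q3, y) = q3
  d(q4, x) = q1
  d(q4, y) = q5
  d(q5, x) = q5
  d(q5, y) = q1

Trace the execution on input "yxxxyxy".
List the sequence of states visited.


Input: yxxxyxy
d(q0, y) = q4
d(q4, x) = q1
d(q1, x) = q0
d(q0, x) = q3
d(q3, y) = q3
d(q3, x) = q0
d(q0, y) = q4


q0 -> q4 -> q1 -> q0 -> q3 -> q3 -> q0 -> q4


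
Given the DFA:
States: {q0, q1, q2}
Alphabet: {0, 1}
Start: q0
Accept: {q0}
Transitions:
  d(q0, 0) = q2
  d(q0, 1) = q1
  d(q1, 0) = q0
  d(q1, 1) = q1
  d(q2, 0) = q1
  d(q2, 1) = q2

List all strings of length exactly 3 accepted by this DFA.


All strings of length 3: 8 total
Accepted: 2

"000", "110"


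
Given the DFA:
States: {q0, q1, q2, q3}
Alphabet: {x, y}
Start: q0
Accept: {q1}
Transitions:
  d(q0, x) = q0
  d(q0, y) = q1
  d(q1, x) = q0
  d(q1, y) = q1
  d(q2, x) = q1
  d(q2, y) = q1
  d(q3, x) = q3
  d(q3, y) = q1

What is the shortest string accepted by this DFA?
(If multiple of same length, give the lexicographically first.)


BFS by string length (lex-first path to each state shown):
  len 0: q0<-""
  len 1: q0<-"x", q1<-"y"
Found accept state at length 1.

"y"


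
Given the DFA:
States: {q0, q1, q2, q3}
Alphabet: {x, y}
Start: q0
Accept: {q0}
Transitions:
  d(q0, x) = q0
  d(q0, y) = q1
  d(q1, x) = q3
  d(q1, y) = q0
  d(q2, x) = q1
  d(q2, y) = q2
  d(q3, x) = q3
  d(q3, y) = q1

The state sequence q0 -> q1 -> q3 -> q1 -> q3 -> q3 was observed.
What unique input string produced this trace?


Trace back each transition to find the symbol:
  q0 --[y]--> q1
  q1 --[x]--> q3
  q3 --[y]--> q1
  q1 --[x]--> q3
  q3 --[x]--> q3

"yxyxx"


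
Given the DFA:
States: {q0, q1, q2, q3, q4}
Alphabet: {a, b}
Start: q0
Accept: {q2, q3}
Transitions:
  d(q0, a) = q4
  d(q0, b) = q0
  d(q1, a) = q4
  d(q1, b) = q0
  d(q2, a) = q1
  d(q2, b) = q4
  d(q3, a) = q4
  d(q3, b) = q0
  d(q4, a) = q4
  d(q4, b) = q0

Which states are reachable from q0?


BFS from q0:
  layer 0: {q0}
  layer 1: {q4}

{q0, q4}


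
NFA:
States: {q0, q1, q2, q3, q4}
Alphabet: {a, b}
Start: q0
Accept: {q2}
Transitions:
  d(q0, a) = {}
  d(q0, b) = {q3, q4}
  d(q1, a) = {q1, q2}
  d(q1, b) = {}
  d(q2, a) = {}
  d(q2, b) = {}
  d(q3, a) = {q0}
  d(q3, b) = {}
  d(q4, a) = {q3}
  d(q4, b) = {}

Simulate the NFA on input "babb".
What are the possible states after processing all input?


Start: {q0}
  --b--> {q3, q4}
  --a--> {q0, q3}
  --b--> {q3, q4}
  --b--> {}

{} (empty set, no valid transitions)


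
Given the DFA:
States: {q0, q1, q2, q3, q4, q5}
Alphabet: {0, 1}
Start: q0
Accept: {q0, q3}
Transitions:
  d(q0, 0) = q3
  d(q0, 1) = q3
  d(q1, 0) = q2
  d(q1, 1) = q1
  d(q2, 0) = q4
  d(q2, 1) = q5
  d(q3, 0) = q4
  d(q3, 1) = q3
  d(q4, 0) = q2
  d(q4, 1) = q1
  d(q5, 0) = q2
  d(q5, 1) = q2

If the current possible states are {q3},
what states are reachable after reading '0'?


Apply transition on '0' from each current state:
  d(q3, 0) = q4

{q4}


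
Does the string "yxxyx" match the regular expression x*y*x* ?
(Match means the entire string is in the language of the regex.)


|string| = 5; first = 'y'; last = 'x'

No, "yxxyx" does not match x*y*x*


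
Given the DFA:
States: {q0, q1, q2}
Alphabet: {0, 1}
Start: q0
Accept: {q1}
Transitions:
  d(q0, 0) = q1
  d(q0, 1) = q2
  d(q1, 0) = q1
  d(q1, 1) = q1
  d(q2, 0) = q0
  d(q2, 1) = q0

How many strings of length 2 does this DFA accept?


Enumerating all length-2 strings:
  "00" -> q1 [accept]
  "01" -> q1 [accept]
  "10" -> q0 [reject]
  "11" -> q0 [reject]

2 out of 4


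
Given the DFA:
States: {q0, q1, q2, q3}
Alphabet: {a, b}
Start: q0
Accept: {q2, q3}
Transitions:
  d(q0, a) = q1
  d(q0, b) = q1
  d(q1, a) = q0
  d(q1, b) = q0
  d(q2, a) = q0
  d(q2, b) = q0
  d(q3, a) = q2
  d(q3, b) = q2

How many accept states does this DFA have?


Accept states listed: {q2, q3}
Counting: q2(1) q3(2)

2


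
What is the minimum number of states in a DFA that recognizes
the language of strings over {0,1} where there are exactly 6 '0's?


States: count = 0, 1, ..., 6 (that's 7 states), plus a dead state for count > 6.
Total: 7 + 1 = 8. Accept = count-6 state.

8


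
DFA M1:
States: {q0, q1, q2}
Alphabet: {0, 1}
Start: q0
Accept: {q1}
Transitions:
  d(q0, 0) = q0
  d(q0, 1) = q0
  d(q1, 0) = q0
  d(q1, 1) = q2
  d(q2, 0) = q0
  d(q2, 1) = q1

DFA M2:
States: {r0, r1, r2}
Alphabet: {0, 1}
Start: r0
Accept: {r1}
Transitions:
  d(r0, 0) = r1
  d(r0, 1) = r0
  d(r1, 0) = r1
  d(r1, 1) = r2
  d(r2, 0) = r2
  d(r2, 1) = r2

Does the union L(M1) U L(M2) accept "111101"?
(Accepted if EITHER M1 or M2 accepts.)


M1: final=q0 accepted=False
M2: final=r2 accepted=False

No, union rejects (neither accepts)


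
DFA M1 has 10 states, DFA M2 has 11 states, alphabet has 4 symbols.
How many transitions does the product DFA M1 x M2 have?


Product DFA has 10 * 11 = 110 states.
Each has 4 transitions: 110 * 4 = 440

440


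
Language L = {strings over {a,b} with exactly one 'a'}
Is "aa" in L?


count('a') = 2

No, "aa" is not in L


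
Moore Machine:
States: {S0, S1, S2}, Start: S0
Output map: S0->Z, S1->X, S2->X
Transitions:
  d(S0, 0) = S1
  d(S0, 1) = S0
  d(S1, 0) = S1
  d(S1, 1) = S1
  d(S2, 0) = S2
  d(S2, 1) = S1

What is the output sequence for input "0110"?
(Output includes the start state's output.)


Start: S0 (output Z)
  --0--> S1 (output X)
  --1--> S1 (output X)
  --1--> S1 (output X)
  --0--> S1 (output X)

"ZXXXX"


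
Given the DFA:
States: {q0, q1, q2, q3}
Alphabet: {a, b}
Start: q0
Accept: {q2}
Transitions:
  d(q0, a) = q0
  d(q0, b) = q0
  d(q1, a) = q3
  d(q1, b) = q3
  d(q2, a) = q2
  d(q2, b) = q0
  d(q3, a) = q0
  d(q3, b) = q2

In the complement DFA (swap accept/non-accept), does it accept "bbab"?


Trace: q0 -> q0 -> q0 -> q0 -> q0
Final: q0
Original accept: {q2}
Complement: q0 is not in original accept

Yes, complement accepts (original rejects)


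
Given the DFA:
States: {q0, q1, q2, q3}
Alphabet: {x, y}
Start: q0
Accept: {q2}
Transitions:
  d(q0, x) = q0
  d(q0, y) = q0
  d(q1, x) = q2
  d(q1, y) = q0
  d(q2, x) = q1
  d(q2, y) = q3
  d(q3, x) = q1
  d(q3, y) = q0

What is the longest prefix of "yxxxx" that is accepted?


Run the DFA, marking each prefix where the state is accepting:
  "" -> q0 [reject]
  "y" -> q0 [reject]
  "yx" -> q0 [reject]
  "yxx" -> q0 [reject]
  "yxxx" -> q0 [reject]
  "yxxxx" -> q0 [reject]

No prefix is accepted


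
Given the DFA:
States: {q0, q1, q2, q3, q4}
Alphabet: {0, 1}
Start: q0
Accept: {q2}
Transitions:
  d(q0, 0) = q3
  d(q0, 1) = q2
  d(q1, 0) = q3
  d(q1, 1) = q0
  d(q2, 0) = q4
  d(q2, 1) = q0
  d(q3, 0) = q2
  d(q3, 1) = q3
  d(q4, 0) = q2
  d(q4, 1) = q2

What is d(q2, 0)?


Looking up transition d(q2, 0)

q4


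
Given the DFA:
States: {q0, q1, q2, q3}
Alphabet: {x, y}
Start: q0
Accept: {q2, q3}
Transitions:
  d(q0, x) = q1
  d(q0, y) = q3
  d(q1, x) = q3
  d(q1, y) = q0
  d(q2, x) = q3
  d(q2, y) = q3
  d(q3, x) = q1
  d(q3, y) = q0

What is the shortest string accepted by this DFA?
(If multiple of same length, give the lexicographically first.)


BFS by string length (lex-first path to each state shown):
  len 0: q0<-""
  len 1: q1<-"x", q3<-"y"
Found accept state at length 1.

"y"


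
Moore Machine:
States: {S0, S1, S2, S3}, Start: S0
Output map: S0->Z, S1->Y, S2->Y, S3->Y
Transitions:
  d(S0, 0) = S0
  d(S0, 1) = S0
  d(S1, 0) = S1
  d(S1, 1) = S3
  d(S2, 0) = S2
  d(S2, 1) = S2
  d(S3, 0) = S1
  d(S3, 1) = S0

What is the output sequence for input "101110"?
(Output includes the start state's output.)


Start: S0 (output Z)
  --1--> S0 (output Z)
  --0--> S0 (output Z)
  --1--> S0 (output Z)
  --1--> S0 (output Z)
  --1--> S0 (output Z)
  --0--> S0 (output Z)

"ZZZZZZZ"


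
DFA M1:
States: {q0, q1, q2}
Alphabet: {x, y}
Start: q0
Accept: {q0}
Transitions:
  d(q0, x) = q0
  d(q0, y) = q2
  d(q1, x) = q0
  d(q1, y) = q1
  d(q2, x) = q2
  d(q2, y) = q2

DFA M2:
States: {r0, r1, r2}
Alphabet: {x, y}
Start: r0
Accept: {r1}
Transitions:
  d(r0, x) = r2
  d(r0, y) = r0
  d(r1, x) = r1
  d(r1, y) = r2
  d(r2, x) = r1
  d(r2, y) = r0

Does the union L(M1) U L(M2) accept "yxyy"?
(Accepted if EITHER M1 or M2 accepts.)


M1: final=q2 accepted=False
M2: final=r0 accepted=False

No, union rejects (neither accepts)


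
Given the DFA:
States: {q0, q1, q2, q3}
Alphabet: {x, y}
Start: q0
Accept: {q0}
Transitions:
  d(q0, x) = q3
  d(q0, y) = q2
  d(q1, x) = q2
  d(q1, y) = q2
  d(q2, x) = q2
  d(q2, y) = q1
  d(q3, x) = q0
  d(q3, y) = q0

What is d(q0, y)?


Looking up transition d(q0, y)

q2


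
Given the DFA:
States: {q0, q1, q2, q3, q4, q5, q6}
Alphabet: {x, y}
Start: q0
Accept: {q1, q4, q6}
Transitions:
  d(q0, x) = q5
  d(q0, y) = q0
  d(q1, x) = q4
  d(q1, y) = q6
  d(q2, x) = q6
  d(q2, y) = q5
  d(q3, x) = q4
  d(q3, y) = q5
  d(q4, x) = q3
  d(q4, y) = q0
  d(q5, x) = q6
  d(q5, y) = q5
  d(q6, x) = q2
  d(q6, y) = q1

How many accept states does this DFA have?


Accept states listed: {q1, q4, q6}
Counting: q1(1) q4(2) q6(3)

3


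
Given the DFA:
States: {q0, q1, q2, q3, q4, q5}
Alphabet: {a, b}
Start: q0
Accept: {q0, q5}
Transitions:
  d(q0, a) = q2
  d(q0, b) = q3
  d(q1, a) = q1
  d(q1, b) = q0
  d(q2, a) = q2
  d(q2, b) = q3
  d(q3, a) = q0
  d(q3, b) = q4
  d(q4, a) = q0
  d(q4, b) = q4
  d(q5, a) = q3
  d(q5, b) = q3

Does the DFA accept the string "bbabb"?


Trace: q0 -> q3 -> q4 -> q0 -> q3 -> q4
Final state: q4
Accept states: {q0, q5}

No, rejected (final state q4 is not an accept state)


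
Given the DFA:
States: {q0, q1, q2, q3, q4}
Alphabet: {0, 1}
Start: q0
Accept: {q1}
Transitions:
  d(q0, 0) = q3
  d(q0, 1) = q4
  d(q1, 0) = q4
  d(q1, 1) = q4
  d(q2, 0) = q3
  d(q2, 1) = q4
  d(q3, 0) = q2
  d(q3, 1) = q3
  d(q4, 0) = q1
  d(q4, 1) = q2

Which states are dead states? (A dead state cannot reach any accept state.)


Forward reachability from each state:
  q0 -> reaches accept state q1 (live)
  q1 -> reaches accept state q1 (live)
  q2 -> reaches accept state q1 (live)
  q3 -> reaches accept state q1 (live)
  q4 -> reaches accept state q1 (live)

None (all states can reach an accept state)


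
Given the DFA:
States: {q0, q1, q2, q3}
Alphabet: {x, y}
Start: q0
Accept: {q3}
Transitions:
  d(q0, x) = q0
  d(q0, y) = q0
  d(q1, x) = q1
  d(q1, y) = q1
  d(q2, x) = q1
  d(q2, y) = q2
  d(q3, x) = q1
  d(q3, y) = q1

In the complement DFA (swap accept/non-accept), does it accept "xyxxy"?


Trace: q0 -> q0 -> q0 -> q0 -> q0 -> q0
Final: q0
Original accept: {q3}
Complement: q0 is not in original accept

Yes, complement accepts (original rejects)


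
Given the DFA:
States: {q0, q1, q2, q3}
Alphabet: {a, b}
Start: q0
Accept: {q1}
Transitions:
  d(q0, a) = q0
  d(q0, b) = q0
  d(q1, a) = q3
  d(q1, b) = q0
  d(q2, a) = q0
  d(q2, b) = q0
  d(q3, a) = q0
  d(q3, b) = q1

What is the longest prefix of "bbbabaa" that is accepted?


Run the DFA, marking each prefix where the state is accepting:
  "" -> q0 [reject]
  "b" -> q0 [reject]
  "bb" -> q0 [reject]
  "bbb" -> q0 [reject]
  "bbba" -> q0 [reject]
  "bbbab" -> q0 [reject]
  "bbbaba" -> q0 [reject]
  "bbbabaa" -> q0 [reject]

No prefix is accepted


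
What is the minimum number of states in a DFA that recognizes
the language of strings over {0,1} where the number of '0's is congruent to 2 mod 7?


States track (count of '0') mod 7.
Need 7 states: one per remainder 0..6; accept = remainder 2.

7


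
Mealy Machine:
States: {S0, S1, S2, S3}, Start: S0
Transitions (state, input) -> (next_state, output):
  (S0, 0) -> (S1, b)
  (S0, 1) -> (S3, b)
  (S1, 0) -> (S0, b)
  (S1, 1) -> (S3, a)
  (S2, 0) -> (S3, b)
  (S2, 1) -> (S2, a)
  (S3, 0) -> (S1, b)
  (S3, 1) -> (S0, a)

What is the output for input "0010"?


Step-by-step:
  (S0, 0) -> (S1, b)
  (S1, 0) -> (S0, b)
  (S0, 1) -> (S3, b)
  (S3, 0) -> (S1, b)

"bbbb"


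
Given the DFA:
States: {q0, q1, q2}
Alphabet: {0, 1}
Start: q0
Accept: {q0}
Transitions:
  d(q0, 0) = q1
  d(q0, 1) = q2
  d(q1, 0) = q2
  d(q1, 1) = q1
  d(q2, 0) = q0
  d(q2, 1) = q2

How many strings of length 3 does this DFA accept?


Enumerating all length-3 strings:
  "000" -> q0 [accept]
  "001" -> q2 [reject]
  "010" -> q2 [reject]
  "011" -> q1 [reject]
  "100" -> q1 [reject]
  "101" -> q2 [reject]
  "110" -> q0 [accept]
  "111" -> q2 [reject]

2 out of 8


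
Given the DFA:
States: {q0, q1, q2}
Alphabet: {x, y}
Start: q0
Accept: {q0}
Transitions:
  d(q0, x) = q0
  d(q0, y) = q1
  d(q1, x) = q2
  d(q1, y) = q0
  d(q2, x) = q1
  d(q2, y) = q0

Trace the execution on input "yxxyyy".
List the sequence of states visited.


Input: yxxyyy
d(q0, y) = q1
d(q1, x) = q2
d(q2, x) = q1
d(q1, y) = q0
d(q0, y) = q1
d(q1, y) = q0


q0 -> q1 -> q2 -> q1 -> q0 -> q1 -> q0


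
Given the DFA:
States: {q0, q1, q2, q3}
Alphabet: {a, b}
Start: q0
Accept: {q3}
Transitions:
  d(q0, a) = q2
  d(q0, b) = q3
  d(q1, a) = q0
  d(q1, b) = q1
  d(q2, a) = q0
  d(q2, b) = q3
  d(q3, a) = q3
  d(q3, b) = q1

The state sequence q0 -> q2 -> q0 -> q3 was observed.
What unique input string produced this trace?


Trace back each transition to find the symbol:
  q0 --[a]--> q2
  q2 --[a]--> q0
  q0 --[b]--> q3

"aab"


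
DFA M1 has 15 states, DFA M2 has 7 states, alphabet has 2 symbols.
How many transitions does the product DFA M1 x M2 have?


Product DFA has 15 * 7 = 105 states.
Each has 2 transitions: 105 * 2 = 210

210


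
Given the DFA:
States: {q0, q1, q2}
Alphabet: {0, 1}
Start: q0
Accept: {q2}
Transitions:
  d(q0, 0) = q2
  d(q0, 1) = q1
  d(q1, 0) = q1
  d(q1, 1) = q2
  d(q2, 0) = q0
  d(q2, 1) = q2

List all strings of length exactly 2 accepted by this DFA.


All strings of length 2: 4 total
Accepted: 2

"01", "11"


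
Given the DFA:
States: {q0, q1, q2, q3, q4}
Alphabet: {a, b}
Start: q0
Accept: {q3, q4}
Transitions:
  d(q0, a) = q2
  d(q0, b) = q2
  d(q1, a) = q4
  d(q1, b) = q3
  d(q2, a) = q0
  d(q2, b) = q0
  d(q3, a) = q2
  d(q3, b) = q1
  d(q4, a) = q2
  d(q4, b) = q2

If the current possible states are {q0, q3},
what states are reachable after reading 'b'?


Apply transition on 'b' from each current state:
  d(q0, b) = q2
  d(q3, b) = q1

{q1, q2}


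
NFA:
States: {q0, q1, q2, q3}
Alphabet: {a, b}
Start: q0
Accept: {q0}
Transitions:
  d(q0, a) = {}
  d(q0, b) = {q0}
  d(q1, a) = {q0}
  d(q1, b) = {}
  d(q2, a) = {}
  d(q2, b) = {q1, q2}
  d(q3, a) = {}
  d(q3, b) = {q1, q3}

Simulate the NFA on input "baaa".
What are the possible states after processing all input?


Start: {q0}
  --b--> {q0}
  --a--> {}
  --a--> {}
  --a--> {}

{} (empty set, no valid transitions)


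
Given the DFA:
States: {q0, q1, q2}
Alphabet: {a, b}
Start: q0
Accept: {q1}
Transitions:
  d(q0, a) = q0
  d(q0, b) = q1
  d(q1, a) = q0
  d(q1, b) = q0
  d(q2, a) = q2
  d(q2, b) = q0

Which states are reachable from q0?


BFS from q0:
  layer 0: {q0}
  layer 1: {q1}

{q0, q1}


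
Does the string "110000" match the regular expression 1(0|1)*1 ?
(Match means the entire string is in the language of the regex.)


|string| = 6; first = '1'; last = '0'

No, "110000" does not match 1(0|1)*1


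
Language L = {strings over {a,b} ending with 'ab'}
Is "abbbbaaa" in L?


last two symbols = 'aa'

No, "abbbbaaa" is not in L


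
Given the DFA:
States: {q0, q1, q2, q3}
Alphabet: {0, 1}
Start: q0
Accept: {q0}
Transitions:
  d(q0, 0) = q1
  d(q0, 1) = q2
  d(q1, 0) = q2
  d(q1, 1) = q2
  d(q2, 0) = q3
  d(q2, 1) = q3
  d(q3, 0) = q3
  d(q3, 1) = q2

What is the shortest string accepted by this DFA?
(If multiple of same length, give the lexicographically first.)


BFS by string length (lex-first path to each state shown):
  len 0: q0<-""
Found accept state at length 0.

"" (empty string)


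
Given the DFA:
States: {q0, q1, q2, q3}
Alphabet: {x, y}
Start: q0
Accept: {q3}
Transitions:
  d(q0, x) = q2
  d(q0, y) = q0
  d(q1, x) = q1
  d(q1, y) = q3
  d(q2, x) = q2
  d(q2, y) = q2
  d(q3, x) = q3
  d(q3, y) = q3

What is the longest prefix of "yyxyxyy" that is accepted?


Run the DFA, marking each prefix where the state is accepting:
  "" -> q0 [reject]
  "y" -> q0 [reject]
  "yy" -> q0 [reject]
  "yyx" -> q2 [reject]
  "yyxy" -> q2 [reject]
  "yyxyx" -> q2 [reject]
  "yyxyxy" -> q2 [reject]
  "yyxyxyy" -> q2 [reject]

No prefix is accepted


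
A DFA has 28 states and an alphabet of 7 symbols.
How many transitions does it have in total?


Each state has exactly one transition per symbol.
28 * 7 = 196

196


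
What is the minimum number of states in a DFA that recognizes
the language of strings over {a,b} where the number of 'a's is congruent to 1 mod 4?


States track (count of 'a') mod 4.
Need 4 states: one per remainder 0..3; accept = remainder 1.

4


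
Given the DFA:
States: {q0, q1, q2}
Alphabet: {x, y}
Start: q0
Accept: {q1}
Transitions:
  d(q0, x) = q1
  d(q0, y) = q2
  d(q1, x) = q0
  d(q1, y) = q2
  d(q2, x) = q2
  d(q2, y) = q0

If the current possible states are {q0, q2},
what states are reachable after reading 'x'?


Apply transition on 'x' from each current state:
  d(q0, x) = q1
  d(q2, x) = q2

{q1, q2}


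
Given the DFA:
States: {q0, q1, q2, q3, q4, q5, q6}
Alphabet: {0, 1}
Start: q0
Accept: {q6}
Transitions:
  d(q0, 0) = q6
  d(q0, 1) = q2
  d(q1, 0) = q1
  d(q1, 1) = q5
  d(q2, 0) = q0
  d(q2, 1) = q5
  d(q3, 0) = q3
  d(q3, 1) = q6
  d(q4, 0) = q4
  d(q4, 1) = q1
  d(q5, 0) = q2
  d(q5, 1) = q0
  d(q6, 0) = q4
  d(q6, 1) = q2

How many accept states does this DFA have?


Accept states listed: {q6}
Counting: q6(1)

1


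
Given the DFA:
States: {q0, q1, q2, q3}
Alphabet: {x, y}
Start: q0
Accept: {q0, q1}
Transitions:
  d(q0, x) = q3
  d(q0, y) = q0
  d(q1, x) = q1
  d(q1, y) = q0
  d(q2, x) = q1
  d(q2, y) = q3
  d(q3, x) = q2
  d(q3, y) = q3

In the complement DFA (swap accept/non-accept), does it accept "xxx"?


Trace: q0 -> q3 -> q2 -> q1
Final: q1
Original accept: {q0, q1}
Complement: q1 is in original accept

No, complement rejects (original accepts)


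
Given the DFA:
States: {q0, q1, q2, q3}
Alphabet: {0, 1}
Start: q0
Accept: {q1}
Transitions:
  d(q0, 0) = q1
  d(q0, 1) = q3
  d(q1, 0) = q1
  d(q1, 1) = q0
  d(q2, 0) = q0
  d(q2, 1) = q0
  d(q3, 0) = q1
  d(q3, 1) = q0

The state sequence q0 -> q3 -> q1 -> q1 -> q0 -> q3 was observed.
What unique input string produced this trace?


Trace back each transition to find the symbol:
  q0 --[1]--> q3
  q3 --[0]--> q1
  q1 --[0]--> q1
  q1 --[1]--> q0
  q0 --[1]--> q3

"10011"


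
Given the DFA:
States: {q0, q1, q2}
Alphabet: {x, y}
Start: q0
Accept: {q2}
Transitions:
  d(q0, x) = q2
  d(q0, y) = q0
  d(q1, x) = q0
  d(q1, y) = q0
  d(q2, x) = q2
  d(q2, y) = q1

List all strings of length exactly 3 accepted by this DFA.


All strings of length 3: 8 total
Accepted: 3

"xxx", "yxx", "yyx"


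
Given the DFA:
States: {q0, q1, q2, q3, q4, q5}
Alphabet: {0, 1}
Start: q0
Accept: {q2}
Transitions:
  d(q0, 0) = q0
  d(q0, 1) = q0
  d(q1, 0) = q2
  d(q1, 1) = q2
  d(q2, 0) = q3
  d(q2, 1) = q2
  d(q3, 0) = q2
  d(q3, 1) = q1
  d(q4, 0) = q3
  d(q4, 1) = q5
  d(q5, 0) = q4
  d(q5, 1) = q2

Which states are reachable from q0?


BFS from q0:
  layer 0: {q0}

{q0}


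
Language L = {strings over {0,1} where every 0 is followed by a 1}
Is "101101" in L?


'00' present: False; ends with '0': False

Yes, "101101" is in L


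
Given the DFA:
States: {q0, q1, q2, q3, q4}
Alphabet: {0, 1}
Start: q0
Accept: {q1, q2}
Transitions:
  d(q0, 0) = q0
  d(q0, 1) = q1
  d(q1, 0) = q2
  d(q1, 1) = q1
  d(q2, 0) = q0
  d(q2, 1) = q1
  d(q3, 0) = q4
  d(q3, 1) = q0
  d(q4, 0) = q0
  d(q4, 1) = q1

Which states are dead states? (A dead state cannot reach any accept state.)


Forward reachability from each state:
  q0 -> reaches accept state q1 (live)
  q1 -> reaches accept state q1 (live)
  q2 -> reaches accept state q1 (live)
  q3 -> reaches accept state q1 (live)
  q4 -> reaches accept state q1 (live)

None (all states can reach an accept state)


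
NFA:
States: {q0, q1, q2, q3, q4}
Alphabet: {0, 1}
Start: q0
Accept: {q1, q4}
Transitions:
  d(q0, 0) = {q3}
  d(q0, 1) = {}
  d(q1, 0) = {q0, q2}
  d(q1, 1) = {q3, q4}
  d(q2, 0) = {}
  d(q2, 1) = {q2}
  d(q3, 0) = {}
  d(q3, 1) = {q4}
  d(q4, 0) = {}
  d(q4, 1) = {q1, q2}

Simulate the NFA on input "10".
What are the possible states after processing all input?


Start: {q0}
  --1--> {}
  --0--> {}

{} (empty set, no valid transitions)
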